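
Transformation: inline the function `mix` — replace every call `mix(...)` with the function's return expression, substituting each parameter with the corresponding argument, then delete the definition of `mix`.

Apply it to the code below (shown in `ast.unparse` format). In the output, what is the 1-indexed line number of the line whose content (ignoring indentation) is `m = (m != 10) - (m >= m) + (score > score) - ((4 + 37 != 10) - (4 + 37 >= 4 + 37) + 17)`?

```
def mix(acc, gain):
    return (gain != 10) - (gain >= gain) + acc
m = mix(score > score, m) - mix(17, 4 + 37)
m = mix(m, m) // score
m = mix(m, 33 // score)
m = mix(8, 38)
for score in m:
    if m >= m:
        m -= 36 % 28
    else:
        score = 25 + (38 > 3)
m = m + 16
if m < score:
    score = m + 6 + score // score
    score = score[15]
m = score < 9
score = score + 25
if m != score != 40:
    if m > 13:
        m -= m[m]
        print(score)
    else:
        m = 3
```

Transformed code:
m = (m != 10) - (m >= m) + (score > score) - ((4 + 37 != 10) - (4 + 37 >= 4 + 37) + 17)
m = ((m != 10) - (m >= m) + m) // score
m = (33 // score != 10) - (33 // score >= 33 // score) + m
m = (38 != 10) - (38 >= 38) + 8
for score in m:
    if m >= m:
        m -= 36 % 28
    else:
        score = 25 + (38 > 3)
m = m + 16
if m < score:
    score = m + 6 + score // score
    score = score[15]
m = score < 9
score = score + 25
if m != score != 40:
    if m > 13:
        m -= m[m]
        print(score)
    else:
        m = 3

1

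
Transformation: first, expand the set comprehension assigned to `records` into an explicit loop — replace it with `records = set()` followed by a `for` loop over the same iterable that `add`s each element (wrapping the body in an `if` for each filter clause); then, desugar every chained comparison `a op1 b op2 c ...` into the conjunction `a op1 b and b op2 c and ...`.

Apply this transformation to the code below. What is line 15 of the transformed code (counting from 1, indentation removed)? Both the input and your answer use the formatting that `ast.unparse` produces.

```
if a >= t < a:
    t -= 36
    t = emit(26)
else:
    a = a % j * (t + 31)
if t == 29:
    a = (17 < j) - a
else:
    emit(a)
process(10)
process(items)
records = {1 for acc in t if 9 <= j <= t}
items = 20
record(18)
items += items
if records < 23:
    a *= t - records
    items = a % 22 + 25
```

records.add(1)

Transformed code:
if a >= t and t < a:
    t -= 36
    t = emit(26)
else:
    a = a % j * (t + 31)
if t == 29:
    a = (17 < j) - a
else:
    emit(a)
process(10)
process(items)
records = set()
for acc in t:
    if 9 <= j and j <= t:
        records.add(1)
items = 20
record(18)
items += items
if records < 23:
    a *= t - records
    items = a % 22 + 25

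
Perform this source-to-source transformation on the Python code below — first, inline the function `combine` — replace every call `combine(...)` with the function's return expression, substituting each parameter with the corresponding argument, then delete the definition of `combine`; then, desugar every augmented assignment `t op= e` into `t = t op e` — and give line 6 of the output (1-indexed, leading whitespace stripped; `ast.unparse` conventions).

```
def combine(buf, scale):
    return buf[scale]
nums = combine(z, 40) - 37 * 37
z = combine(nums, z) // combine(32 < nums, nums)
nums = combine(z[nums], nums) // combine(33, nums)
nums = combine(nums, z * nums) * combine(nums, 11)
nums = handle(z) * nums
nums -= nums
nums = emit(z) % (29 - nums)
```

nums = nums - nums

Transformed code:
nums = z[40] - 37 * 37
z = nums[z] // (32 < nums)[nums]
nums = z[nums][nums] // 33[nums]
nums = nums[z * nums] * nums[11]
nums = handle(z) * nums
nums = nums - nums
nums = emit(z) % (29 - nums)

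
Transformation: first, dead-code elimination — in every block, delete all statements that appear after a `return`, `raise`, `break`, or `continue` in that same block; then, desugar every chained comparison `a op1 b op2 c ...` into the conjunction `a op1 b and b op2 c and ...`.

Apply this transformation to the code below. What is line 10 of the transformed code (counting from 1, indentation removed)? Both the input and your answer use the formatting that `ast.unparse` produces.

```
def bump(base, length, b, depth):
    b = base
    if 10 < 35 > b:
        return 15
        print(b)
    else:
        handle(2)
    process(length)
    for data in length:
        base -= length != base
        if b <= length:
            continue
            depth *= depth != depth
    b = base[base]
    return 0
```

if b <= length:

Transformed code:
def bump(base, length, b, depth):
    b = base
    if 10 < 35 and 35 > b:
        return 15
    else:
        handle(2)
    process(length)
    for data in length:
        base -= length != base
        if b <= length:
            continue
    b = base[base]
    return 0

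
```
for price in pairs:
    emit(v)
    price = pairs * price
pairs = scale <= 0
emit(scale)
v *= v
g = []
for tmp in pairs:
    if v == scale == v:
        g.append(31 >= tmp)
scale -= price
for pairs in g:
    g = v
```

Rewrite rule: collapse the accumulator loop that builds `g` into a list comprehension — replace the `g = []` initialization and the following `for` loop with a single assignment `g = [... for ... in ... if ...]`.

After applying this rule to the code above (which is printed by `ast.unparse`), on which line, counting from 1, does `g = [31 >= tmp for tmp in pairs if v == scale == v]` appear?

Transformed code:
for price in pairs:
    emit(v)
    price = pairs * price
pairs = scale <= 0
emit(scale)
v *= v
g = [31 >= tmp for tmp in pairs if v == scale == v]
scale -= price
for pairs in g:
    g = v

7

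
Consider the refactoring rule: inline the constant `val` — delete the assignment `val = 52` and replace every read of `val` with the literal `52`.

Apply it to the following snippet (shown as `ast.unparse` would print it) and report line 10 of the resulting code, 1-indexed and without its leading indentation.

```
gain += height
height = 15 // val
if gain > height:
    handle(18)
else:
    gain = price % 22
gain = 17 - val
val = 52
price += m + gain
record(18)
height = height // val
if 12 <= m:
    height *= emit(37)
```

height = height // 52

Transformed code:
gain += height
height = 15 // 52
if gain > height:
    handle(18)
else:
    gain = price % 22
gain = 17 - 52
price += m + gain
record(18)
height = height // 52
if 12 <= m:
    height *= emit(37)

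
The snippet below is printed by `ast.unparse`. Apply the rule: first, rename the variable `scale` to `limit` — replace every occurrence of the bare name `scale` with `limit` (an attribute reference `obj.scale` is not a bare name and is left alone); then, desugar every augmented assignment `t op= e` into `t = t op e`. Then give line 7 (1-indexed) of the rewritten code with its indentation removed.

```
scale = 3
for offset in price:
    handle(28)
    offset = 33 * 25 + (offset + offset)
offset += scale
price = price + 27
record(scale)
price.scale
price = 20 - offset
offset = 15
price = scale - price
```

record(limit)

Transformed code:
limit = 3
for offset in price:
    handle(28)
    offset = 33 * 25 + (offset + offset)
offset = offset + limit
price = price + 27
record(limit)
price.scale
price = 20 - offset
offset = 15
price = limit - price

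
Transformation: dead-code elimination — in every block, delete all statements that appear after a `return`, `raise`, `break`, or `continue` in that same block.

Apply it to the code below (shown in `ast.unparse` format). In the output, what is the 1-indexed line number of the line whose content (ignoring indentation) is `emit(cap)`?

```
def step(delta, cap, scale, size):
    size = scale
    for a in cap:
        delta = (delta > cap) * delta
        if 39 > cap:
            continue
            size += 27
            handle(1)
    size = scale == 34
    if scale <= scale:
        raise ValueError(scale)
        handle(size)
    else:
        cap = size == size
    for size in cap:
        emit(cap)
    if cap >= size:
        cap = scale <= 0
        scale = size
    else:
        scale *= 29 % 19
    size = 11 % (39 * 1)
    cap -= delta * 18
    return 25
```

13

Transformed code:
def step(delta, cap, scale, size):
    size = scale
    for a in cap:
        delta = (delta > cap) * delta
        if 39 > cap:
            continue
    size = scale == 34
    if scale <= scale:
        raise ValueError(scale)
    else:
        cap = size == size
    for size in cap:
        emit(cap)
    if cap >= size:
        cap = scale <= 0
        scale = size
    else:
        scale *= 29 % 19
    size = 11 % (39 * 1)
    cap -= delta * 18
    return 25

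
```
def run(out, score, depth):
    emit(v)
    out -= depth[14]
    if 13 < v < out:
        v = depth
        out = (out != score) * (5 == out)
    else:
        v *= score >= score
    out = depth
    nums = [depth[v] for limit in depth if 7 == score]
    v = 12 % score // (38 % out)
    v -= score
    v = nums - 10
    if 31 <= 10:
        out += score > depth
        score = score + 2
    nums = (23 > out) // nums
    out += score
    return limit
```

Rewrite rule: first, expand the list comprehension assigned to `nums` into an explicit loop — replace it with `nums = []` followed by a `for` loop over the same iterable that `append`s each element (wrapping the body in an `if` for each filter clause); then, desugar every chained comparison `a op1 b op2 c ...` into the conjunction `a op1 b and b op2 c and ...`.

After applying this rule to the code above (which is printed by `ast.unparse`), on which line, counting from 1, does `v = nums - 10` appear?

Transformed code:
def run(out, score, depth):
    emit(v)
    out -= depth[14]
    if 13 < v and v < out:
        v = depth
        out = (out != score) * (5 == out)
    else:
        v *= score >= score
    out = depth
    nums = []
    for limit in depth:
        if 7 == score:
            nums.append(depth[v])
    v = 12 % score // (38 % out)
    v -= score
    v = nums - 10
    if 31 <= 10:
        out += score > depth
        score = score + 2
    nums = (23 > out) // nums
    out += score
    return limit

16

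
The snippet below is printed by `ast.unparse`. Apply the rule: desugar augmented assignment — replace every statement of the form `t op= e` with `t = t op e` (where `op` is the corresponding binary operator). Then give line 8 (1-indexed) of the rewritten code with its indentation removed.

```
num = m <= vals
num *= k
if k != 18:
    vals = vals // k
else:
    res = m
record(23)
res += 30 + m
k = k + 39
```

res = res + (30 + m)

Transformed code:
num = m <= vals
num = num * k
if k != 18:
    vals = vals // k
else:
    res = m
record(23)
res = res + (30 + m)
k = k + 39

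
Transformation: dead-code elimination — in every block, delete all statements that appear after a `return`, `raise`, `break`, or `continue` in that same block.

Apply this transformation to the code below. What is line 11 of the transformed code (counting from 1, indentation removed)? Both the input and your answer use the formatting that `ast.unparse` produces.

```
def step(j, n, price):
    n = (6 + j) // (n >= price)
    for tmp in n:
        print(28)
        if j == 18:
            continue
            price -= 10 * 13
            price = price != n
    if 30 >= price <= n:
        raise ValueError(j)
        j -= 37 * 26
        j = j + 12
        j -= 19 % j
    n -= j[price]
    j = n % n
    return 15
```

Transformed code:
def step(j, n, price):
    n = (6 + j) // (n >= price)
    for tmp in n:
        print(28)
        if j == 18:
            continue
    if 30 >= price <= n:
        raise ValueError(j)
    n -= j[price]
    j = n % n
    return 15

return 15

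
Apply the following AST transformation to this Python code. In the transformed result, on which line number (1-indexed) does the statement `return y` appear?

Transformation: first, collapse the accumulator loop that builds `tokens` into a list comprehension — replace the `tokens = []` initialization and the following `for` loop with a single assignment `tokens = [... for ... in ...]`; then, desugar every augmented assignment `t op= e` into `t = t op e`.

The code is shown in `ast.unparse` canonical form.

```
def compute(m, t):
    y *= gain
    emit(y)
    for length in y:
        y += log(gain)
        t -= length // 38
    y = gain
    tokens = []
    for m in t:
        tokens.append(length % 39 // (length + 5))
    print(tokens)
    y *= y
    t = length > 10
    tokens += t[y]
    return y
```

13

Transformed code:
def compute(m, t):
    y = y * gain
    emit(y)
    for length in y:
        y = y + log(gain)
        t = t - length // 38
    y = gain
    tokens = [length % 39 // (length + 5) for m in t]
    print(tokens)
    y = y * y
    t = length > 10
    tokens = tokens + t[y]
    return y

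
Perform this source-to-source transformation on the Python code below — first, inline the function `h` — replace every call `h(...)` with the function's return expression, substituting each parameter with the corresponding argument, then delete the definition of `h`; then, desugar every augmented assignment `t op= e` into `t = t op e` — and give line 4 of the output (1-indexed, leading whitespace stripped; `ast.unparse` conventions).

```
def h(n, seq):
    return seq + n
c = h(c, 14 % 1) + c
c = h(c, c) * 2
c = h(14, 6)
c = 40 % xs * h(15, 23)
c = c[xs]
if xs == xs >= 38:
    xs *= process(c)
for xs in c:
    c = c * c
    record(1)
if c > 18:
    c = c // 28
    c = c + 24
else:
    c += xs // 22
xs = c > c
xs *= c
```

Transformed code:
c = 14 % 1 + c + c
c = (c + c) * 2
c = 6 + 14
c = 40 % xs * (23 + 15)
c = c[xs]
if xs == xs >= 38:
    xs = xs * process(c)
for xs in c:
    c = c * c
    record(1)
if c > 18:
    c = c // 28
    c = c + 24
else:
    c = c + xs // 22
xs = c > c
xs = xs * c

c = 40 % xs * (23 + 15)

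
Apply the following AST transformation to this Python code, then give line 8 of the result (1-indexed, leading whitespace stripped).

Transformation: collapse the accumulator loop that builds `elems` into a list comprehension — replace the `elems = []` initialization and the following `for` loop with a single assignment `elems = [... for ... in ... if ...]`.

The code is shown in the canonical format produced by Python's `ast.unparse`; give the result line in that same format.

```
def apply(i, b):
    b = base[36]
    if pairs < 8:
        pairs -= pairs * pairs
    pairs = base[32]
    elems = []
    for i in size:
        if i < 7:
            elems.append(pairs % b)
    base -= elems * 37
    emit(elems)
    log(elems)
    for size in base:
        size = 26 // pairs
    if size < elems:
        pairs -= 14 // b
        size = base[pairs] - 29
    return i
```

Transformed code:
def apply(i, b):
    b = base[36]
    if pairs < 8:
        pairs -= pairs * pairs
    pairs = base[32]
    elems = [pairs % b for i in size if i < 7]
    base -= elems * 37
    emit(elems)
    log(elems)
    for size in base:
        size = 26 // pairs
    if size < elems:
        pairs -= 14 // b
        size = base[pairs] - 29
    return i

emit(elems)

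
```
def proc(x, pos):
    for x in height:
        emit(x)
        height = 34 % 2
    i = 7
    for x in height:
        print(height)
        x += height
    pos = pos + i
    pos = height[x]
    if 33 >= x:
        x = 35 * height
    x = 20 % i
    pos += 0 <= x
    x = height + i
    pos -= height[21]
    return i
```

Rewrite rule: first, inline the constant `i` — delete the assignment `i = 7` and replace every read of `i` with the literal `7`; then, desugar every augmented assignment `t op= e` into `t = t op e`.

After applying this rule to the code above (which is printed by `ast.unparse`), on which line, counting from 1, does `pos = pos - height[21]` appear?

15

Transformed code:
def proc(x, pos):
    for x in height:
        emit(x)
        height = 34 % 2
    for x in height:
        print(height)
        x = x + height
    pos = pos + 7
    pos = height[x]
    if 33 >= x:
        x = 35 * height
    x = 20 % 7
    pos = pos + (0 <= x)
    x = height + 7
    pos = pos - height[21]
    return 7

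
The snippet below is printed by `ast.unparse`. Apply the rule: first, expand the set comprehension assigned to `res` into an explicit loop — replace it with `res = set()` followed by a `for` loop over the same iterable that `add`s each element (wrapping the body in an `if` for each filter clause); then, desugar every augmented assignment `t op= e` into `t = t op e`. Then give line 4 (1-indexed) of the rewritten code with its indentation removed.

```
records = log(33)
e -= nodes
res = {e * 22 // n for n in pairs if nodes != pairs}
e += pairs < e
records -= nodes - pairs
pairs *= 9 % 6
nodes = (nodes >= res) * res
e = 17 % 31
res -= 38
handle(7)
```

Transformed code:
records = log(33)
e = e - nodes
res = set()
for n in pairs:
    if nodes != pairs:
        res.add(e * 22 // n)
e = e + (pairs < e)
records = records - (nodes - pairs)
pairs = pairs * (9 % 6)
nodes = (nodes >= res) * res
e = 17 % 31
res = res - 38
handle(7)

for n in pairs:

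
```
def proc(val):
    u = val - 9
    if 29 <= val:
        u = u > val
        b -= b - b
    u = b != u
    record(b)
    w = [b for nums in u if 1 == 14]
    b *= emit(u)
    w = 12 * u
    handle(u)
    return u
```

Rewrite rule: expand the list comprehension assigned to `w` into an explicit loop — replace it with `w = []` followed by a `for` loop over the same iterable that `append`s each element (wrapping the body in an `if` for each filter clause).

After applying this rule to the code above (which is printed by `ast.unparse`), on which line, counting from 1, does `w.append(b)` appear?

11

Transformed code:
def proc(val):
    u = val - 9
    if 29 <= val:
        u = u > val
        b -= b - b
    u = b != u
    record(b)
    w = []
    for nums in u:
        if 1 == 14:
            w.append(b)
    b *= emit(u)
    w = 12 * u
    handle(u)
    return u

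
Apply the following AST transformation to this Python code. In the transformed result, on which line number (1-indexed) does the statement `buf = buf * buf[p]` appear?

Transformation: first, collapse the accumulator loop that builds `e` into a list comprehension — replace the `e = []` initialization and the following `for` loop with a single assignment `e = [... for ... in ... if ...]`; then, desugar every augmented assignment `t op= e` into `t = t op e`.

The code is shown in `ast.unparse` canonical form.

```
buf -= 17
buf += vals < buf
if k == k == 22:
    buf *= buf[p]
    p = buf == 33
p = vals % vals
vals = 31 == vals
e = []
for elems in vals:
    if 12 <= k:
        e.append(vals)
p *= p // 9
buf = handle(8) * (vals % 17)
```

4

Transformed code:
buf = buf - 17
buf = buf + (vals < buf)
if k == k == 22:
    buf = buf * buf[p]
    p = buf == 33
p = vals % vals
vals = 31 == vals
e = [vals for elems in vals if 12 <= k]
p = p * (p // 9)
buf = handle(8) * (vals % 17)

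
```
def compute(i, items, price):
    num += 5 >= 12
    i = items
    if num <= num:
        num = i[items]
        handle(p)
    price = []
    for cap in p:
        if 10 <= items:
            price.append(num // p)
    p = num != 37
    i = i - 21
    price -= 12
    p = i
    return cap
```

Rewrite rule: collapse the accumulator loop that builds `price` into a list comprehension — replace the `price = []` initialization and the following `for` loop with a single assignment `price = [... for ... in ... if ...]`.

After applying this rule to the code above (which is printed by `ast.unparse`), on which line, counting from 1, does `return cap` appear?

Transformed code:
def compute(i, items, price):
    num += 5 >= 12
    i = items
    if num <= num:
        num = i[items]
        handle(p)
    price = [num // p for cap in p if 10 <= items]
    p = num != 37
    i = i - 21
    price -= 12
    p = i
    return cap

12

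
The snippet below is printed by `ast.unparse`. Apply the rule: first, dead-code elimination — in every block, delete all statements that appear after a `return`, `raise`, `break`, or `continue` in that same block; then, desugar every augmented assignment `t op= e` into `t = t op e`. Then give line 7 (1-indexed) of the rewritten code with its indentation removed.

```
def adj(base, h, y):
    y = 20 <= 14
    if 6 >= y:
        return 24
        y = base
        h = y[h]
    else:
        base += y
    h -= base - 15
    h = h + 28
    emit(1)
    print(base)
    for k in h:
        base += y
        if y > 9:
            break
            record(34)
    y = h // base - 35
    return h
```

h = h - (base - 15)

Transformed code:
def adj(base, h, y):
    y = 20 <= 14
    if 6 >= y:
        return 24
    else:
        base = base + y
    h = h - (base - 15)
    h = h + 28
    emit(1)
    print(base)
    for k in h:
        base = base + y
        if y > 9:
            break
    y = h // base - 35
    return h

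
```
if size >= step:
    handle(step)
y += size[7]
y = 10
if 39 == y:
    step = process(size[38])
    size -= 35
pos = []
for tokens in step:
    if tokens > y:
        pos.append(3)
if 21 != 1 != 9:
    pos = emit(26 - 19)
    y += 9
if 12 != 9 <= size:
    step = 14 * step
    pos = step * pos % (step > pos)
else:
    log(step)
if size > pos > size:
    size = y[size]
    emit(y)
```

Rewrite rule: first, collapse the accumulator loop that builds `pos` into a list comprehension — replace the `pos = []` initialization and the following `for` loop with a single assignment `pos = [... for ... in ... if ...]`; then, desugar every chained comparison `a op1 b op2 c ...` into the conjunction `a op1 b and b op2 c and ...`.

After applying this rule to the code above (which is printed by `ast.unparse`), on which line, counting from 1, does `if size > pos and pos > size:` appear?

Transformed code:
if size >= step:
    handle(step)
y += size[7]
y = 10
if 39 == y:
    step = process(size[38])
    size -= 35
pos = [3 for tokens in step if tokens > y]
if 21 != 1 and 1 != 9:
    pos = emit(26 - 19)
    y += 9
if 12 != 9 and 9 <= size:
    step = 14 * step
    pos = step * pos % (step > pos)
else:
    log(step)
if size > pos and pos > size:
    size = y[size]
    emit(y)

17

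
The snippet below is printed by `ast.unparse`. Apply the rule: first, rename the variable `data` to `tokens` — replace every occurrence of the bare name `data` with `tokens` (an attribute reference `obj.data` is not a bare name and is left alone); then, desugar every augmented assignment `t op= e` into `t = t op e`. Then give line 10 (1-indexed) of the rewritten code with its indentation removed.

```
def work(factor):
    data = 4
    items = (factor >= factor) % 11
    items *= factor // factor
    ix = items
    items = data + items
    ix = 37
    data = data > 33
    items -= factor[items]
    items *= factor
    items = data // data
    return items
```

items = items * factor

Transformed code:
def work(factor):
    tokens = 4
    items = (factor >= factor) % 11
    items = items * (factor // factor)
    ix = items
    items = tokens + items
    ix = 37
    tokens = tokens > 33
    items = items - factor[items]
    items = items * factor
    items = tokens // tokens
    return items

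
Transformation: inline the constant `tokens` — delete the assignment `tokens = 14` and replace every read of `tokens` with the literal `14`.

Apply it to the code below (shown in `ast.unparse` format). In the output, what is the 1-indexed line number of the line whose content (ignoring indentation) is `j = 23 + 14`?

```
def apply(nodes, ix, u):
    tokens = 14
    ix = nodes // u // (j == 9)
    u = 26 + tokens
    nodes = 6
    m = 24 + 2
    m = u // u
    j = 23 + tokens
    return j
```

7

Transformed code:
def apply(nodes, ix, u):
    ix = nodes // u // (j == 9)
    u = 26 + 14
    nodes = 6
    m = 24 + 2
    m = u // u
    j = 23 + 14
    return j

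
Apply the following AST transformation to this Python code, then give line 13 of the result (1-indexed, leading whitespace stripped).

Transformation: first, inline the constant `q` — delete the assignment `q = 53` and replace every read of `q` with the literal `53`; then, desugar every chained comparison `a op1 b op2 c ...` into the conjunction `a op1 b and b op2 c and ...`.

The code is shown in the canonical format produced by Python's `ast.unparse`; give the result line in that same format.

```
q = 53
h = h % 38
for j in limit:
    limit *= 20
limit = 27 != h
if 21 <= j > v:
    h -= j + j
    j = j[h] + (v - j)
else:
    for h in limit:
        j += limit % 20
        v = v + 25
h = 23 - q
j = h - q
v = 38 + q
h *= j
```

j = h - 53

Transformed code:
h = h % 38
for j in limit:
    limit *= 20
limit = 27 != h
if 21 <= j and j > v:
    h -= j + j
    j = j[h] + (v - j)
else:
    for h in limit:
        j += limit % 20
        v = v + 25
h = 23 - 53
j = h - 53
v = 38 + 53
h *= j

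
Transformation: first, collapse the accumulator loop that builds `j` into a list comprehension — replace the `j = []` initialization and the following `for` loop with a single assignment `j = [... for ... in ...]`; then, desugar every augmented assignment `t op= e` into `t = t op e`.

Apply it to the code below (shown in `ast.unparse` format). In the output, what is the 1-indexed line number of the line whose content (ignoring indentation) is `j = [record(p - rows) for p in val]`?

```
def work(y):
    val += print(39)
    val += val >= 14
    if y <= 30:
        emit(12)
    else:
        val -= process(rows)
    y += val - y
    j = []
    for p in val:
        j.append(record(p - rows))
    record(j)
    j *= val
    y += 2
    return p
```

9

Transformed code:
def work(y):
    val = val + print(39)
    val = val + (val >= 14)
    if y <= 30:
        emit(12)
    else:
        val = val - process(rows)
    y = y + (val - y)
    j = [record(p - rows) for p in val]
    record(j)
    j = j * val
    y = y + 2
    return p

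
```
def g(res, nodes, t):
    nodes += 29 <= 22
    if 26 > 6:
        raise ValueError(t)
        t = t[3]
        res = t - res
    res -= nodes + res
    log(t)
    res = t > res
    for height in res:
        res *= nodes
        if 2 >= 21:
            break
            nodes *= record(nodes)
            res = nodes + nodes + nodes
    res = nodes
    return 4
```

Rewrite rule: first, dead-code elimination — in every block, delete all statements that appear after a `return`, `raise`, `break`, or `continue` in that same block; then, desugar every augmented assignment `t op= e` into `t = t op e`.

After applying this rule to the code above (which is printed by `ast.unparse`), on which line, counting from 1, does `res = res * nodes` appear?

Transformed code:
def g(res, nodes, t):
    nodes = nodes + (29 <= 22)
    if 26 > 6:
        raise ValueError(t)
    res = res - (nodes + res)
    log(t)
    res = t > res
    for height in res:
        res = res * nodes
        if 2 >= 21:
            break
    res = nodes
    return 4

9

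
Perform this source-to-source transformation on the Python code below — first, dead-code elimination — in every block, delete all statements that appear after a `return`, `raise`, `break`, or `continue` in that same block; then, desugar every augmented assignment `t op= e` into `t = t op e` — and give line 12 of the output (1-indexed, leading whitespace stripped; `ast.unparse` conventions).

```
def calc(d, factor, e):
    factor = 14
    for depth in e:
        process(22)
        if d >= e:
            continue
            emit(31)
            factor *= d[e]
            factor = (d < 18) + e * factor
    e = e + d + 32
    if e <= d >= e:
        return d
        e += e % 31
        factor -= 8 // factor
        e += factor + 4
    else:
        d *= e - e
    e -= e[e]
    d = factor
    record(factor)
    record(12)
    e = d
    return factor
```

Transformed code:
def calc(d, factor, e):
    factor = 14
    for depth in e:
        process(22)
        if d >= e:
            continue
    e = e + d + 32
    if e <= d >= e:
        return d
    else:
        d = d * (e - e)
    e = e - e[e]
    d = factor
    record(factor)
    record(12)
    e = d
    return factor

e = e - e[e]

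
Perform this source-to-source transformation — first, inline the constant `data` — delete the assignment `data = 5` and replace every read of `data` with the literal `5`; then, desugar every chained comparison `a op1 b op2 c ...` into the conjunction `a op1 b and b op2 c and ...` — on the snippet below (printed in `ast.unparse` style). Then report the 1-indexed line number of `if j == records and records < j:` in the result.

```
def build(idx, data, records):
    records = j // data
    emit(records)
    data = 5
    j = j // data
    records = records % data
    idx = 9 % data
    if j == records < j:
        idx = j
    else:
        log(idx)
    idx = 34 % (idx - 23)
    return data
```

7

Transformed code:
def build(idx, data, records):
    records = j // 5
    emit(records)
    j = j // 5
    records = records % 5
    idx = 9 % 5
    if j == records and records < j:
        idx = j
    else:
        log(idx)
    idx = 34 % (idx - 23)
    return 5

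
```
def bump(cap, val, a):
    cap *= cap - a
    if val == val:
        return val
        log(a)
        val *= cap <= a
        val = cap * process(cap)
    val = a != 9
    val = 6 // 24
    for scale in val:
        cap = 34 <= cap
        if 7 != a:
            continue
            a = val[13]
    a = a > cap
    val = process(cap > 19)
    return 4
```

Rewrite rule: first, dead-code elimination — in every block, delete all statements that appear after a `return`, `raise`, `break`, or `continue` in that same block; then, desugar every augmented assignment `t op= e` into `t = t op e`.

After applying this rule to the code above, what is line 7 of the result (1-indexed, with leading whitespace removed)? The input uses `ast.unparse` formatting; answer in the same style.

Transformed code:
def bump(cap, val, a):
    cap = cap * (cap - a)
    if val == val:
        return val
    val = a != 9
    val = 6 // 24
    for scale in val:
        cap = 34 <= cap
        if 7 != a:
            continue
    a = a > cap
    val = process(cap > 19)
    return 4

for scale in val:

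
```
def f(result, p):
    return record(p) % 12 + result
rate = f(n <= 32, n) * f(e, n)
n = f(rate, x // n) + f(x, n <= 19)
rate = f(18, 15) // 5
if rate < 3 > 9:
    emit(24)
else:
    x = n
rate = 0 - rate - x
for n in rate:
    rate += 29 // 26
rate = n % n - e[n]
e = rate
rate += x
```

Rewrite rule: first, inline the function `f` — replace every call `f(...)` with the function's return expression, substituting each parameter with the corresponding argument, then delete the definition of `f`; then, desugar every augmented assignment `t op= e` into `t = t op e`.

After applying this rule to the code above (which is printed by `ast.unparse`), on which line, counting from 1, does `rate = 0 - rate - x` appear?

8

Transformed code:
rate = (record(n) % 12 + (n <= 32)) * (record(n) % 12 + e)
n = record(x // n) % 12 + rate + (record(n <= 19) % 12 + x)
rate = (record(15) % 12 + 18) // 5
if rate < 3 > 9:
    emit(24)
else:
    x = n
rate = 0 - rate - x
for n in rate:
    rate = rate + 29 // 26
rate = n % n - e[n]
e = rate
rate = rate + x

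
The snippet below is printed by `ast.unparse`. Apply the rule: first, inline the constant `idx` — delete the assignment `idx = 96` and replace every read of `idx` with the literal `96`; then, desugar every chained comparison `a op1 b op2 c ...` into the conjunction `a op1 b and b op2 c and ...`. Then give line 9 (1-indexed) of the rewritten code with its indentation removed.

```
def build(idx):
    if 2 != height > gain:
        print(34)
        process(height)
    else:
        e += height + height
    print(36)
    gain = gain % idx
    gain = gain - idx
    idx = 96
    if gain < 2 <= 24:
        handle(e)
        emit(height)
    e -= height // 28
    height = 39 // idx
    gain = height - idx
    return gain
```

gain = gain - 96

Transformed code:
def build(idx):
    if 2 != height and height > gain:
        print(34)
        process(height)
    else:
        e += height + height
    print(36)
    gain = gain % 96
    gain = gain - 96
    if gain < 2 and 2 <= 24:
        handle(e)
        emit(height)
    e -= height // 28
    height = 39 // 96
    gain = height - 96
    return gain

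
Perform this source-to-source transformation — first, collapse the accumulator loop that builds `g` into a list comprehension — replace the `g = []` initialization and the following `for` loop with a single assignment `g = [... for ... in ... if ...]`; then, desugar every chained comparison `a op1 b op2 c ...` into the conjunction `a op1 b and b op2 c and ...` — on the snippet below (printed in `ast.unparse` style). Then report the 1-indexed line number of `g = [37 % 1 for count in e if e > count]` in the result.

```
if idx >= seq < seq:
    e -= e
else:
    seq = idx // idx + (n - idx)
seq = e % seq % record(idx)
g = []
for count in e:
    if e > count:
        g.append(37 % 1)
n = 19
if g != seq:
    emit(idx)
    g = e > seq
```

Transformed code:
if idx >= seq and seq < seq:
    e -= e
else:
    seq = idx // idx + (n - idx)
seq = e % seq % record(idx)
g = [37 % 1 for count in e if e > count]
n = 19
if g != seq:
    emit(idx)
    g = e > seq

6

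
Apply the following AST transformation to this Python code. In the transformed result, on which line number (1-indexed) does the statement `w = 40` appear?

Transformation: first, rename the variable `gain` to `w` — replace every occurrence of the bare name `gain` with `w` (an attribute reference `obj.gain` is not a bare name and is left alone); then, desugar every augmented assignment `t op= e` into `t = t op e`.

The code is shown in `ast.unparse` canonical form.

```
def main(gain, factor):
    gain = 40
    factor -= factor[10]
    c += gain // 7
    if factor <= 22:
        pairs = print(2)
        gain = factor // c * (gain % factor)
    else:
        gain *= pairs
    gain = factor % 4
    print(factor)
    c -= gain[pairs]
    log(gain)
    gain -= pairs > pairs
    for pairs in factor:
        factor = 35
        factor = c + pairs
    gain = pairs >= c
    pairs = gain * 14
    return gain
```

2

Transformed code:
def main(w, factor):
    w = 40
    factor = factor - factor[10]
    c = c + w // 7
    if factor <= 22:
        pairs = print(2)
        w = factor // c * (w % factor)
    else:
        w = w * pairs
    w = factor % 4
    print(factor)
    c = c - w[pairs]
    log(w)
    w = w - (pairs > pairs)
    for pairs in factor:
        factor = 35
        factor = c + pairs
    w = pairs >= c
    pairs = w * 14
    return w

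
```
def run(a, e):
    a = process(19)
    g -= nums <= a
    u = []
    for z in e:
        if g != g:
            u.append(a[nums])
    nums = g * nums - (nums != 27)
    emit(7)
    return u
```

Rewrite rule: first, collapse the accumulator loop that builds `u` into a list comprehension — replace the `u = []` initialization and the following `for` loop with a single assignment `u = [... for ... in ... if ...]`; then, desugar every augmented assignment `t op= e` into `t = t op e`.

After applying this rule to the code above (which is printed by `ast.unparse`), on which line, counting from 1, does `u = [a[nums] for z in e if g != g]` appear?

4

Transformed code:
def run(a, e):
    a = process(19)
    g = g - (nums <= a)
    u = [a[nums] for z in e if g != g]
    nums = g * nums - (nums != 27)
    emit(7)
    return u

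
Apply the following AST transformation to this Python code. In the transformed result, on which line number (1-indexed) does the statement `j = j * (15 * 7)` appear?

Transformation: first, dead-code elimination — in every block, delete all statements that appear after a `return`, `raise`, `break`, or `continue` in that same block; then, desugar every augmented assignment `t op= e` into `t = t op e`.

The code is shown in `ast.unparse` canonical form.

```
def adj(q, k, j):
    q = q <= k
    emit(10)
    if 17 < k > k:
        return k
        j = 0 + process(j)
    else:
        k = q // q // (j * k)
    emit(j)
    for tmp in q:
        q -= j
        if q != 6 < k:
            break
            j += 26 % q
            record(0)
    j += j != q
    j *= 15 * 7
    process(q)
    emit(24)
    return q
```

Transformed code:
def adj(q, k, j):
    q = q <= k
    emit(10)
    if 17 < k > k:
        return k
    else:
        k = q // q // (j * k)
    emit(j)
    for tmp in q:
        q = q - j
        if q != 6 < k:
            break
    j = j + (j != q)
    j = j * (15 * 7)
    process(q)
    emit(24)
    return q

14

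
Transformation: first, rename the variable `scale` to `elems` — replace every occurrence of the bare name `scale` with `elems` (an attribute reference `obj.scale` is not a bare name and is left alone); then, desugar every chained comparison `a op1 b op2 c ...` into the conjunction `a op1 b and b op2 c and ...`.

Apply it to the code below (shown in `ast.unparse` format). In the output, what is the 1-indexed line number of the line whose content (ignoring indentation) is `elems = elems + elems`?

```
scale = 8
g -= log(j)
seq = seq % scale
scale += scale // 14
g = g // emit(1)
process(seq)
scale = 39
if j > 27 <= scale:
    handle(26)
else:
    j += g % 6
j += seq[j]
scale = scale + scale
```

Transformed code:
elems = 8
g -= log(j)
seq = seq % elems
elems += elems // 14
g = g // emit(1)
process(seq)
elems = 39
if j > 27 and 27 <= elems:
    handle(26)
else:
    j += g % 6
j += seq[j]
elems = elems + elems

13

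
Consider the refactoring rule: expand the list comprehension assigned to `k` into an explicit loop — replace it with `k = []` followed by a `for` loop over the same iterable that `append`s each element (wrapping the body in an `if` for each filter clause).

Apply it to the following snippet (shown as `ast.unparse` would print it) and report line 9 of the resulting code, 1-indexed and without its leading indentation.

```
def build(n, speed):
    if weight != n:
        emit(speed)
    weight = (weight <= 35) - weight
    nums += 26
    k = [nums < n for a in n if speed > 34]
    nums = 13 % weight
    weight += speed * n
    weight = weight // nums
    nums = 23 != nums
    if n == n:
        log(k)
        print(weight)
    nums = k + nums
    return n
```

Transformed code:
def build(n, speed):
    if weight != n:
        emit(speed)
    weight = (weight <= 35) - weight
    nums += 26
    k = []
    for a in n:
        if speed > 34:
            k.append(nums < n)
    nums = 13 % weight
    weight += speed * n
    weight = weight // nums
    nums = 23 != nums
    if n == n:
        log(k)
        print(weight)
    nums = k + nums
    return n

k.append(nums < n)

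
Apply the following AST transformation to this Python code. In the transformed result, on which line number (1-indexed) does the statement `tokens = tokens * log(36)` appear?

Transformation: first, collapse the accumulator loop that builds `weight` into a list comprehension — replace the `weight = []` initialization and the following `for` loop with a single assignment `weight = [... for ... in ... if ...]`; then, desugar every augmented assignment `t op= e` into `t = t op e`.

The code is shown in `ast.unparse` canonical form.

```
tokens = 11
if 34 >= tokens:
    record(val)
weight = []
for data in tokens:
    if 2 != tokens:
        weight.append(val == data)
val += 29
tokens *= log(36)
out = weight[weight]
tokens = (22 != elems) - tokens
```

Transformed code:
tokens = 11
if 34 >= tokens:
    record(val)
weight = [val == data for data in tokens if 2 != tokens]
val = val + 29
tokens = tokens * log(36)
out = weight[weight]
tokens = (22 != elems) - tokens

6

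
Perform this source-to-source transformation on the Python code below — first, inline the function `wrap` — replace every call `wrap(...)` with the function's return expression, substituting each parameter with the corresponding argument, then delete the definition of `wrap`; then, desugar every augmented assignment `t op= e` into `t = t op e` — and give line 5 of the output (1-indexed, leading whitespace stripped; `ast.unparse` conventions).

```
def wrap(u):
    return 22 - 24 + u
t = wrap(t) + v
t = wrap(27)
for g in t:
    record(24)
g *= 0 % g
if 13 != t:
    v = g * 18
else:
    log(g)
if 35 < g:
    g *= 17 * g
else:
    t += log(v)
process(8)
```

Transformed code:
t = 22 - 24 + t + v
t = 22 - 24 + 27
for g in t:
    record(24)
g = g * (0 % g)
if 13 != t:
    v = g * 18
else:
    log(g)
if 35 < g:
    g = g * (17 * g)
else:
    t = t + log(v)
process(8)

g = g * (0 % g)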